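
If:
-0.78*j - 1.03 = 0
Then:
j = -1.32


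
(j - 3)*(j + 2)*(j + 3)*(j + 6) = j^4 + 8*j^3 + 3*j^2 - 72*j - 108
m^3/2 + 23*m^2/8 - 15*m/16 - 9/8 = (m/2 + 1/4)*(m - 3/4)*(m + 6)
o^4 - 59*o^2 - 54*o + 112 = (o - 8)*(o - 1)*(o + 2)*(o + 7)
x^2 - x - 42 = (x - 7)*(x + 6)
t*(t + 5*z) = t^2 + 5*t*z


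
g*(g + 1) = g^2 + g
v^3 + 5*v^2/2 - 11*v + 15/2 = (v - 3/2)*(v - 1)*(v + 5)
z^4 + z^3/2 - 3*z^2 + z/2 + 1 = (z - 1)^2*(z + 1/2)*(z + 2)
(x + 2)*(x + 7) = x^2 + 9*x + 14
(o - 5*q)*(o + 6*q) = o^2 + o*q - 30*q^2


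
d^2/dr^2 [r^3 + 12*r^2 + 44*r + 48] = 6*r + 24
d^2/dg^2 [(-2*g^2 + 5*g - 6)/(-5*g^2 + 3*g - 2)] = 2*(-95*g^3 + 390*g^2 - 120*g - 28)/(125*g^6 - 225*g^5 + 285*g^4 - 207*g^3 + 114*g^2 - 36*g + 8)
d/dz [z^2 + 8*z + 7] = 2*z + 8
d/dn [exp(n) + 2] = exp(n)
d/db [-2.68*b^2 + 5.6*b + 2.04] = 5.6 - 5.36*b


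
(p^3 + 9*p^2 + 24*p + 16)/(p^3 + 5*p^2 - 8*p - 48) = (p + 1)/(p - 3)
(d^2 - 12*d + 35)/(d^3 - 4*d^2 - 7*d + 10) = (d - 7)/(d^2 + d - 2)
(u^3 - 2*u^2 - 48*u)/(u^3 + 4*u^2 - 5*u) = (u^2 - 2*u - 48)/(u^2 + 4*u - 5)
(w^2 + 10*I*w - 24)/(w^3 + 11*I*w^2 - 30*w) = (w + 4*I)/(w*(w + 5*I))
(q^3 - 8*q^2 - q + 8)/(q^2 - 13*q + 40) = (q^2 - 1)/(q - 5)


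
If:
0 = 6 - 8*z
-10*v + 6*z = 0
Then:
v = 9/20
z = 3/4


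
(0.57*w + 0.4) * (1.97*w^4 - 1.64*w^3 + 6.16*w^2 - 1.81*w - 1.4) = 1.1229*w^5 - 0.1468*w^4 + 2.8552*w^3 + 1.4323*w^2 - 1.522*w - 0.56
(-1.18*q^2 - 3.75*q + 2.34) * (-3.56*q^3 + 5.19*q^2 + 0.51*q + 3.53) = 4.2008*q^5 + 7.2258*q^4 - 28.3947*q^3 + 6.0667*q^2 - 12.0441*q + 8.2602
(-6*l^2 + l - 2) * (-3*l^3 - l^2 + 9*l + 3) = 18*l^5 + 3*l^4 - 49*l^3 - 7*l^2 - 15*l - 6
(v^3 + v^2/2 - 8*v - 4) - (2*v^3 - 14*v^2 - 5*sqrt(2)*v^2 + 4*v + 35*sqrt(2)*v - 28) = -v^3 + 5*sqrt(2)*v^2 + 29*v^2/2 - 35*sqrt(2)*v - 12*v + 24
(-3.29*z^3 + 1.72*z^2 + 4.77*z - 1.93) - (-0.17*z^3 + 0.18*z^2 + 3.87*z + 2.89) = -3.12*z^3 + 1.54*z^2 + 0.899999999999999*z - 4.82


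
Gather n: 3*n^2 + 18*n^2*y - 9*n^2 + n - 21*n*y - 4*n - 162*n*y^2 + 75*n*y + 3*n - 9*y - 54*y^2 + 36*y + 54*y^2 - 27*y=n^2*(18*y - 6) + n*(-162*y^2 + 54*y)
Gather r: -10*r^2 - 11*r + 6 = -10*r^2 - 11*r + 6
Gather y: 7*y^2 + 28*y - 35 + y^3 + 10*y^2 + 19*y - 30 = y^3 + 17*y^2 + 47*y - 65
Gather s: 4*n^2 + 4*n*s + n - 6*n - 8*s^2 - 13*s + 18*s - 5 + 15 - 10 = 4*n^2 - 5*n - 8*s^2 + s*(4*n + 5)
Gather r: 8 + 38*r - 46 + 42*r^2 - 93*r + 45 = 42*r^2 - 55*r + 7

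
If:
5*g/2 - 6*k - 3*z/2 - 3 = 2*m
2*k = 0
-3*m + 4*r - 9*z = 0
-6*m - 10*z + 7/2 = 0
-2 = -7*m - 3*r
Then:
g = 2869/2080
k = 0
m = -29/416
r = 345/416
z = 163/416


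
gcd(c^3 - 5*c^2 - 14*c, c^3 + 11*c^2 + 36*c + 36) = c + 2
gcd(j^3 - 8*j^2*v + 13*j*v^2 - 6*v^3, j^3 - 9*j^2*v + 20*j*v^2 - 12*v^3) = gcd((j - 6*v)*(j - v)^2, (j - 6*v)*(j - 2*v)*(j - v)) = j^2 - 7*j*v + 6*v^2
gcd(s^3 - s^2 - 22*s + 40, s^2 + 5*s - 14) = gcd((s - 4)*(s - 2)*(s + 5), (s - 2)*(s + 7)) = s - 2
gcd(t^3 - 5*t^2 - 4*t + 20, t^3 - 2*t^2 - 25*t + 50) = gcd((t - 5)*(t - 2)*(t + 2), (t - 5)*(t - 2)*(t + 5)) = t^2 - 7*t + 10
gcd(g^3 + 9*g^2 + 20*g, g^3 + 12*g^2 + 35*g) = g^2 + 5*g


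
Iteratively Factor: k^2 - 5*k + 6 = (k - 3)*(k - 2)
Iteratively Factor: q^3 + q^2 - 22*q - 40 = (q + 2)*(q^2 - q - 20) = (q - 5)*(q + 2)*(q + 4)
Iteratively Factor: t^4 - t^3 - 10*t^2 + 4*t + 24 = (t - 2)*(t^3 + t^2 - 8*t - 12) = (t - 3)*(t - 2)*(t^2 + 4*t + 4) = (t - 3)*(t - 2)*(t + 2)*(t + 2)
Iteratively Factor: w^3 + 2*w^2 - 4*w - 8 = (w + 2)*(w^2 - 4) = (w + 2)^2*(w - 2)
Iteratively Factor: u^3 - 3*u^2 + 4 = (u - 2)*(u^2 - u - 2) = (u - 2)*(u + 1)*(u - 2)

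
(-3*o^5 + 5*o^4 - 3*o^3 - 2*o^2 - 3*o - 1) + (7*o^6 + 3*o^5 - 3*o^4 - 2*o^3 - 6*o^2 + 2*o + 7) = 7*o^6 + 2*o^4 - 5*o^3 - 8*o^2 - o + 6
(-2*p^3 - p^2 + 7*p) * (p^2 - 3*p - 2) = -2*p^5 + 5*p^4 + 14*p^3 - 19*p^2 - 14*p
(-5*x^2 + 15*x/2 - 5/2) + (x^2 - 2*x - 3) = -4*x^2 + 11*x/2 - 11/2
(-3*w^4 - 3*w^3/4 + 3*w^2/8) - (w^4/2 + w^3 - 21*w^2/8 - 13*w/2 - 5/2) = -7*w^4/2 - 7*w^3/4 + 3*w^2 + 13*w/2 + 5/2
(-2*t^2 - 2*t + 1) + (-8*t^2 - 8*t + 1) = -10*t^2 - 10*t + 2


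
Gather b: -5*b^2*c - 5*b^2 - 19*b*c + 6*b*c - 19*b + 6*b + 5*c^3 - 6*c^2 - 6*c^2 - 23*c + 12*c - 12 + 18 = b^2*(-5*c - 5) + b*(-13*c - 13) + 5*c^3 - 12*c^2 - 11*c + 6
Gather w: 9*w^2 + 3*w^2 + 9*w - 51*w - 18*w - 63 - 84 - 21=12*w^2 - 60*w - 168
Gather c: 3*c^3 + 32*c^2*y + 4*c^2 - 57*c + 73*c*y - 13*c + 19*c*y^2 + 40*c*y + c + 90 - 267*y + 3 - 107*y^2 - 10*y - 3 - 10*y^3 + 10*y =3*c^3 + c^2*(32*y + 4) + c*(19*y^2 + 113*y - 69) - 10*y^3 - 107*y^2 - 267*y + 90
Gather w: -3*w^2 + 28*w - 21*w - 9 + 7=-3*w^2 + 7*w - 2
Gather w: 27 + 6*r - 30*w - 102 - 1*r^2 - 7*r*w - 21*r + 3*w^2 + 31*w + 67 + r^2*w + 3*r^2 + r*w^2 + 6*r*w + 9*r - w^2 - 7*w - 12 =2*r^2 - 6*r + w^2*(r + 2) + w*(r^2 - r - 6) - 20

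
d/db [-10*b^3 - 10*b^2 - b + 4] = -30*b^2 - 20*b - 1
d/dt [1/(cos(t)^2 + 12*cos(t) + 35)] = 2*(cos(t) + 6)*sin(t)/(cos(t)^2 + 12*cos(t) + 35)^2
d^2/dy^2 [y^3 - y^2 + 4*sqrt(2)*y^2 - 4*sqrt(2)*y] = 6*y - 2 + 8*sqrt(2)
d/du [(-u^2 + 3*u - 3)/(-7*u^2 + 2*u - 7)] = (19*u^2 - 28*u - 15)/(49*u^4 - 28*u^3 + 102*u^2 - 28*u + 49)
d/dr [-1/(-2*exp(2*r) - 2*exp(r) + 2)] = (-exp(r) - 1/2)*exp(r)/(exp(2*r) + exp(r) - 1)^2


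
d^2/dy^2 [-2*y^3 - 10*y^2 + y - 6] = -12*y - 20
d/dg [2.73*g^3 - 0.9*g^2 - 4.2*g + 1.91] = 8.19*g^2 - 1.8*g - 4.2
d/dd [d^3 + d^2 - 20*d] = 3*d^2 + 2*d - 20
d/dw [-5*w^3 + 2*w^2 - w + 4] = -15*w^2 + 4*w - 1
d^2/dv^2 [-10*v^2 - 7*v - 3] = -20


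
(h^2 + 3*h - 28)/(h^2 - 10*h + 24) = (h + 7)/(h - 6)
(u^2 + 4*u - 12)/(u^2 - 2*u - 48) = (u - 2)/(u - 8)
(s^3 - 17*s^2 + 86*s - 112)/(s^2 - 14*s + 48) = (s^2 - 9*s + 14)/(s - 6)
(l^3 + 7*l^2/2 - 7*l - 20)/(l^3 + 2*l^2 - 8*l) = (l^2 - l/2 - 5)/(l*(l - 2))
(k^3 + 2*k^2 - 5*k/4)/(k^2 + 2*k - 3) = k*(4*k^2 + 8*k - 5)/(4*(k^2 + 2*k - 3))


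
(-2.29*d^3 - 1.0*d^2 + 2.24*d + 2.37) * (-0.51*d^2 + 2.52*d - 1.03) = 1.1679*d^5 - 5.2608*d^4 - 1.3037*d^3 + 5.4661*d^2 + 3.6652*d - 2.4411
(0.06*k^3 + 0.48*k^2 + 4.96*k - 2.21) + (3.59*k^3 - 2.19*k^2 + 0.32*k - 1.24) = 3.65*k^3 - 1.71*k^2 + 5.28*k - 3.45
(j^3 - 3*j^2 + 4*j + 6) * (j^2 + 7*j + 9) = j^5 + 4*j^4 - 8*j^3 + 7*j^2 + 78*j + 54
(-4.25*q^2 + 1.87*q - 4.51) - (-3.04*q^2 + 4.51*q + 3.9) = -1.21*q^2 - 2.64*q - 8.41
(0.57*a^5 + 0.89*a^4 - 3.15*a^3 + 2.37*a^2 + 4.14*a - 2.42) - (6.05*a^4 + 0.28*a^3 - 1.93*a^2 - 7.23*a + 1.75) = 0.57*a^5 - 5.16*a^4 - 3.43*a^3 + 4.3*a^2 + 11.37*a - 4.17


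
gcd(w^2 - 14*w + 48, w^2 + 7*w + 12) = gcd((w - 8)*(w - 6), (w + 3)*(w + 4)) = 1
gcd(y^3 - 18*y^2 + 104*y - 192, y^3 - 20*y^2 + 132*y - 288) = y^2 - 14*y + 48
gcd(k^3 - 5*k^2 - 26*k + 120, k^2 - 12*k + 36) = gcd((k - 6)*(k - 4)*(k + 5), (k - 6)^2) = k - 6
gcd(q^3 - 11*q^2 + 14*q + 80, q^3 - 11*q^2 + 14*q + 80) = q^3 - 11*q^2 + 14*q + 80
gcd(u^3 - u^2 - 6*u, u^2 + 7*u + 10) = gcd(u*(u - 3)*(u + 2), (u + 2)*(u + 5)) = u + 2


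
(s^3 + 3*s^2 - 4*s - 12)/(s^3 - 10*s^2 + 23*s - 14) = (s^2 + 5*s + 6)/(s^2 - 8*s + 7)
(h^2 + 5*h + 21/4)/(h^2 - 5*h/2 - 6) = (h + 7/2)/(h - 4)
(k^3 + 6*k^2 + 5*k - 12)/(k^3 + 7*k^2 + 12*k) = (k - 1)/k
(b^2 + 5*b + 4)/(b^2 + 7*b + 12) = (b + 1)/(b + 3)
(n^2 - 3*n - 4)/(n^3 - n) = (n - 4)/(n*(n - 1))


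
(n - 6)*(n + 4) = n^2 - 2*n - 24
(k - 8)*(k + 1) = k^2 - 7*k - 8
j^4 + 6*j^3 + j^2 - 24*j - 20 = (j - 2)*(j + 1)*(j + 2)*(j + 5)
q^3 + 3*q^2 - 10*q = q*(q - 2)*(q + 5)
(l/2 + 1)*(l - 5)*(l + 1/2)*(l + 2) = l^4/2 - l^3/4 - 33*l^2/4 - 14*l - 5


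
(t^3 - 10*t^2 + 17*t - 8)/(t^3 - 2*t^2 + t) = (t - 8)/t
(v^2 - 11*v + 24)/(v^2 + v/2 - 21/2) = 2*(v - 8)/(2*v + 7)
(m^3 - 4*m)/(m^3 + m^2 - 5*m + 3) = m*(m^2 - 4)/(m^3 + m^2 - 5*m + 3)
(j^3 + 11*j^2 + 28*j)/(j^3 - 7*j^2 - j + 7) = j*(j^2 + 11*j + 28)/(j^3 - 7*j^2 - j + 7)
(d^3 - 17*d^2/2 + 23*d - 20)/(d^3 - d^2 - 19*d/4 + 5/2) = 2*(d^2 - 6*d + 8)/(2*d^2 + 3*d - 2)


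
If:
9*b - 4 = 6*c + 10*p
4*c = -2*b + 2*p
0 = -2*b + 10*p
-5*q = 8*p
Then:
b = 20/47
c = -8/47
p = 4/47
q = -32/235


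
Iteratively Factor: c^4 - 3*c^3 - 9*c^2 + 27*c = (c - 3)*(c^3 - 9*c) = (c - 3)^2*(c^2 + 3*c) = (c - 3)^2*(c + 3)*(c)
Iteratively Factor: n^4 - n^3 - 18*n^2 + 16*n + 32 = (n - 4)*(n^3 + 3*n^2 - 6*n - 8) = (n - 4)*(n - 2)*(n^2 + 5*n + 4) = (n - 4)*(n - 2)*(n + 1)*(n + 4)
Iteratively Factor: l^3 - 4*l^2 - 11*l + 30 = (l - 2)*(l^2 - 2*l - 15) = (l - 5)*(l - 2)*(l + 3)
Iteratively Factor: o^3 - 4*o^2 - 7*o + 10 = (o - 1)*(o^2 - 3*o - 10) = (o - 1)*(o + 2)*(o - 5)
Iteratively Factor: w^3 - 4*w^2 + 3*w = (w - 3)*(w^2 - w) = (w - 3)*(w - 1)*(w)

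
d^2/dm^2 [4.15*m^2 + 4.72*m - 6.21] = 8.30000000000000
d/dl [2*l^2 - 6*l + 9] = 4*l - 6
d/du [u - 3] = 1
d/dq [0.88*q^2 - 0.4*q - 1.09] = 1.76*q - 0.4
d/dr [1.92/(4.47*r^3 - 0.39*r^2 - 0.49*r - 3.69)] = (-25.7472*r^2 + 1.4976*r + 0.9408)/(-4.47*r^3 + 0.39*r^2 + 0.49*r + 3.69)^2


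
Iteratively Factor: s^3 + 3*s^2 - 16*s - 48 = (s + 4)*(s^2 - s - 12) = (s + 3)*(s + 4)*(s - 4)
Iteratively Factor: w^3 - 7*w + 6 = (w - 2)*(w^2 + 2*w - 3) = (w - 2)*(w + 3)*(w - 1)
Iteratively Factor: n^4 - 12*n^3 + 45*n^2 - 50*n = (n)*(n^3 - 12*n^2 + 45*n - 50) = n*(n - 2)*(n^2 - 10*n + 25) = n*(n - 5)*(n - 2)*(n - 5)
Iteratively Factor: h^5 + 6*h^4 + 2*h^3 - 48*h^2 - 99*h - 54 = (h + 1)*(h^4 + 5*h^3 - 3*h^2 - 45*h - 54) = (h + 1)*(h + 3)*(h^3 + 2*h^2 - 9*h - 18) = (h - 3)*(h + 1)*(h + 3)*(h^2 + 5*h + 6) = (h - 3)*(h + 1)*(h + 3)^2*(h + 2)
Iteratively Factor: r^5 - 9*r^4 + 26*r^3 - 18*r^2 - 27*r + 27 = (r - 1)*(r^4 - 8*r^3 + 18*r^2 - 27) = (r - 3)*(r - 1)*(r^3 - 5*r^2 + 3*r + 9) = (r - 3)^2*(r - 1)*(r^2 - 2*r - 3) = (r - 3)^3*(r - 1)*(r + 1)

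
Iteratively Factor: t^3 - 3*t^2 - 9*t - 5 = (t + 1)*(t^2 - 4*t - 5) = (t + 1)^2*(t - 5)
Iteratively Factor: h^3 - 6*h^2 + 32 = (h - 4)*(h^2 - 2*h - 8) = (h - 4)*(h + 2)*(h - 4)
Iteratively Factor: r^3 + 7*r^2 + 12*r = (r)*(r^2 + 7*r + 12) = r*(r + 4)*(r + 3)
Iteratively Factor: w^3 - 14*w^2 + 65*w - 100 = (w - 4)*(w^2 - 10*w + 25) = (w - 5)*(w - 4)*(w - 5)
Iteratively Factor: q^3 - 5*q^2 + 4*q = (q)*(q^2 - 5*q + 4) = q*(q - 1)*(q - 4)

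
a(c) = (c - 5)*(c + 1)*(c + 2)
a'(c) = (c - 5)*(c + 1) + (c - 5)*(c + 2) + (c + 1)*(c + 2)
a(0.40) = -15.46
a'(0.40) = -14.12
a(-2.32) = -3.09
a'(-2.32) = 12.43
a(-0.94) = -0.38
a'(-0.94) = -6.59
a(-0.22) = -7.25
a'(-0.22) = -11.97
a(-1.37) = 1.48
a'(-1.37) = -1.89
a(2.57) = -39.65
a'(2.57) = -3.47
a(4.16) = -26.70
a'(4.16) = 22.28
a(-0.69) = -2.31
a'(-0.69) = -8.81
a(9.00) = 440.00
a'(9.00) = 194.00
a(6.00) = 56.00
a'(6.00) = 71.00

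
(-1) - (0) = -1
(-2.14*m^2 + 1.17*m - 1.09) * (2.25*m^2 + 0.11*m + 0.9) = -4.815*m^4 + 2.3971*m^3 - 4.2498*m^2 + 0.9331*m - 0.981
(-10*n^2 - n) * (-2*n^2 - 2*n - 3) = 20*n^4 + 22*n^3 + 32*n^2 + 3*n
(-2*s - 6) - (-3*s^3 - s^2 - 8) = 3*s^3 + s^2 - 2*s + 2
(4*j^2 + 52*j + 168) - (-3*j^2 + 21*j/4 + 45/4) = 7*j^2 + 187*j/4 + 627/4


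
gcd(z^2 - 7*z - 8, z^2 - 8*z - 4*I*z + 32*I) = z - 8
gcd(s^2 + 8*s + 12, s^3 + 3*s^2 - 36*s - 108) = s + 6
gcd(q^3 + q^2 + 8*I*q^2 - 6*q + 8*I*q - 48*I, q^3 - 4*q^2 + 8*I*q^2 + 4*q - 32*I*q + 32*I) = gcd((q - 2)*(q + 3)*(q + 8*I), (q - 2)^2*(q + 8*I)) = q^2 + q*(-2 + 8*I) - 16*I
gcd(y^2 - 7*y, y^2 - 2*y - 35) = y - 7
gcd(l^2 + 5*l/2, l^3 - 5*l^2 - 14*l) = l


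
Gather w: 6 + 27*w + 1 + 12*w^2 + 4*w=12*w^2 + 31*w + 7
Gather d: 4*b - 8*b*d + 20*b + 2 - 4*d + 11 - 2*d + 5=24*b + d*(-8*b - 6) + 18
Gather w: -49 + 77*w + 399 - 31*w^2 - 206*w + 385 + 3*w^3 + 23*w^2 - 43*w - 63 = 3*w^3 - 8*w^2 - 172*w + 672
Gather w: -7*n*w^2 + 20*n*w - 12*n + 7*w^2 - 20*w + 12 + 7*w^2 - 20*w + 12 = -12*n + w^2*(14 - 7*n) + w*(20*n - 40) + 24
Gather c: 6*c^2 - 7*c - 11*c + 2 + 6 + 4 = 6*c^2 - 18*c + 12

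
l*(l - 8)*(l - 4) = l^3 - 12*l^2 + 32*l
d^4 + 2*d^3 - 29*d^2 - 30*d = d*(d - 5)*(d + 1)*(d + 6)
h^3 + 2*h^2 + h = h*(h + 1)^2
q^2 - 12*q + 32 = (q - 8)*(q - 4)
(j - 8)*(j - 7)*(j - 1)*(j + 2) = j^4 - 14*j^3 + 39*j^2 + 86*j - 112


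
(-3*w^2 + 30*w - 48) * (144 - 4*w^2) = 12*w^4 - 120*w^3 - 240*w^2 + 4320*w - 6912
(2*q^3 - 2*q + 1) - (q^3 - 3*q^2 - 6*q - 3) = q^3 + 3*q^2 + 4*q + 4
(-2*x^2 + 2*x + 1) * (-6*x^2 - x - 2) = 12*x^4 - 10*x^3 - 4*x^2 - 5*x - 2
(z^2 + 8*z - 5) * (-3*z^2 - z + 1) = -3*z^4 - 25*z^3 + 8*z^2 + 13*z - 5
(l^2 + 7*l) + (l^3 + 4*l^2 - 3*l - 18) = l^3 + 5*l^2 + 4*l - 18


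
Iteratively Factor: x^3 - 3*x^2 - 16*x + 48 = (x - 3)*(x^2 - 16) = (x - 4)*(x - 3)*(x + 4)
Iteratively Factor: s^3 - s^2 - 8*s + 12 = (s - 2)*(s^2 + s - 6) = (s - 2)*(s + 3)*(s - 2)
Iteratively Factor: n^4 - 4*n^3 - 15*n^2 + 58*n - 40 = (n - 5)*(n^3 + n^2 - 10*n + 8) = (n - 5)*(n - 1)*(n^2 + 2*n - 8) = (n - 5)*(n - 2)*(n - 1)*(n + 4)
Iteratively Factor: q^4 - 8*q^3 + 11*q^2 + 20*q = (q - 5)*(q^3 - 3*q^2 - 4*q) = q*(q - 5)*(q^2 - 3*q - 4) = q*(q - 5)*(q - 4)*(q + 1)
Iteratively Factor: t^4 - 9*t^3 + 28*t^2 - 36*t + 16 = (t - 4)*(t^3 - 5*t^2 + 8*t - 4) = (t - 4)*(t - 2)*(t^2 - 3*t + 2) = (t - 4)*(t - 2)*(t - 1)*(t - 2)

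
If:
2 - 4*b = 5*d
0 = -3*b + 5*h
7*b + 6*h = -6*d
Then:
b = -12/29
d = 106/145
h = -36/145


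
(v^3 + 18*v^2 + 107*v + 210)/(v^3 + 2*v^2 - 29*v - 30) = (v^2 + 12*v + 35)/(v^2 - 4*v - 5)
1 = 1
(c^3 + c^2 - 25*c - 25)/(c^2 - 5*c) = c + 6 + 5/c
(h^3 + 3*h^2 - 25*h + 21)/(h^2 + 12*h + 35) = (h^2 - 4*h + 3)/(h + 5)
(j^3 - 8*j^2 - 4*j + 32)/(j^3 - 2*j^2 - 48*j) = (j^2 - 4)/(j*(j + 6))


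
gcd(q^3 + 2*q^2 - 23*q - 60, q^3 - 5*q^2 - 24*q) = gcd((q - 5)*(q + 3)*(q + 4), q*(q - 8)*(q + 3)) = q + 3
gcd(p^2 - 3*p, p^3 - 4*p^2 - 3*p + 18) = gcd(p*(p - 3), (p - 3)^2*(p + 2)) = p - 3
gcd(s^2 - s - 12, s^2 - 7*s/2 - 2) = s - 4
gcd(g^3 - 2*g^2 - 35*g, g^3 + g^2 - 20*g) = g^2 + 5*g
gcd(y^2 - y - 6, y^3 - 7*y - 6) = y^2 - y - 6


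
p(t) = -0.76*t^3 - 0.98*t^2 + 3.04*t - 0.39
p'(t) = -2.28*t^2 - 1.96*t + 3.04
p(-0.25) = -1.20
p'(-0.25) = 3.39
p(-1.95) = -4.41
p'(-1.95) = -1.81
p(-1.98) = -4.35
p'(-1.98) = -2.02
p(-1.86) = -4.54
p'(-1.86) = -1.20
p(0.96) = 0.95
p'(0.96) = -0.94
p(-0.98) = -3.60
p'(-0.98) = 2.77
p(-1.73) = -4.65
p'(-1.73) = -0.39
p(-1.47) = -4.56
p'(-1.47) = 0.99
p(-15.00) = 2298.51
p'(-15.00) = -480.56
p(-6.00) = 110.25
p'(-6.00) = -67.28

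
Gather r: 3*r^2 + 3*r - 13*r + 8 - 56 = 3*r^2 - 10*r - 48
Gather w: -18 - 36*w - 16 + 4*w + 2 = -32*w - 32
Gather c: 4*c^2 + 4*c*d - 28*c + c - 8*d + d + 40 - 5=4*c^2 + c*(4*d - 27) - 7*d + 35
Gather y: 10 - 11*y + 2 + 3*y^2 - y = 3*y^2 - 12*y + 12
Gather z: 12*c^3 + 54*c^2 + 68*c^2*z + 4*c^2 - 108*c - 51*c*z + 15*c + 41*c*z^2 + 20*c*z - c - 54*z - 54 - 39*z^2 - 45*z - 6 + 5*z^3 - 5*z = 12*c^3 + 58*c^2 - 94*c + 5*z^3 + z^2*(41*c - 39) + z*(68*c^2 - 31*c - 104) - 60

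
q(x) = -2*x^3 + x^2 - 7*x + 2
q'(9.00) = -475.00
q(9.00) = -1438.00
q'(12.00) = -847.00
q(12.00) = -3394.00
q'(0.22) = -6.85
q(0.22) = 0.49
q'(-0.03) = -7.07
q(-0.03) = 2.21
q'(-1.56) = -24.72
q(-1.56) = 22.95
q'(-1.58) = -25.14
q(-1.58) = 23.45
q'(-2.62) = -53.43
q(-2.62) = 63.17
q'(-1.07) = -16.01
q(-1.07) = 13.08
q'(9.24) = -500.79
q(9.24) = -1555.08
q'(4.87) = -139.56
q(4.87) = -239.38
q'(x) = -6*x^2 + 2*x - 7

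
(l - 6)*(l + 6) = l^2 - 36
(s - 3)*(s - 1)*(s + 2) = s^3 - 2*s^2 - 5*s + 6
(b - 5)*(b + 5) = b^2 - 25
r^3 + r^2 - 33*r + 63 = (r - 3)^2*(r + 7)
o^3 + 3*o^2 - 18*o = o*(o - 3)*(o + 6)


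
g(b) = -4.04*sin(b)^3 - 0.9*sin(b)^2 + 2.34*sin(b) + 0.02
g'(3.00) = -1.83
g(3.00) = 0.32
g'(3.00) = -1.83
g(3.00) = 0.32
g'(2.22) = 4.10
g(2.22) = -0.73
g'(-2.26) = 2.22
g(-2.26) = -0.46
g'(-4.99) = -2.91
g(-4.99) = -2.16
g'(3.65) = -0.30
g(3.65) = -0.87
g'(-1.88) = 2.11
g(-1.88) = 0.47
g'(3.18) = -2.39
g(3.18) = -0.07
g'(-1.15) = -2.50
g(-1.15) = 0.21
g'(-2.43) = 1.25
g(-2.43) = -0.77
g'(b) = -12.12*sin(b)^2*cos(b) - 1.8*sin(b)*cos(b) + 2.34*cos(b) = (-12.12*sin(b)^2 - 1.8*sin(b) + 2.34)*cos(b)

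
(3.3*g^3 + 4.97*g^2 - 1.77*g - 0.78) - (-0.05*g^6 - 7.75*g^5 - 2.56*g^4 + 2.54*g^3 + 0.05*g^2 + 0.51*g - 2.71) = 0.05*g^6 + 7.75*g^5 + 2.56*g^4 + 0.76*g^3 + 4.92*g^2 - 2.28*g + 1.93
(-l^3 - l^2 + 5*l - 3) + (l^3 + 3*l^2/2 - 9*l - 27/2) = l^2/2 - 4*l - 33/2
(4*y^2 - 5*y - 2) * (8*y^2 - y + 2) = 32*y^4 - 44*y^3 - 3*y^2 - 8*y - 4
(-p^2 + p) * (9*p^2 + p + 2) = -9*p^4 + 8*p^3 - p^2 + 2*p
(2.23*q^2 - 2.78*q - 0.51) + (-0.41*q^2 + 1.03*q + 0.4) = 1.82*q^2 - 1.75*q - 0.11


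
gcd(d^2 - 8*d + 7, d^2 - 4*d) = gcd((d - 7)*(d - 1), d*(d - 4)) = 1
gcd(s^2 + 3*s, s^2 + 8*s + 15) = s + 3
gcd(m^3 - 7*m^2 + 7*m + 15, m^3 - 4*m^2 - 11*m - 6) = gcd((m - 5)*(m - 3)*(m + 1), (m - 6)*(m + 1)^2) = m + 1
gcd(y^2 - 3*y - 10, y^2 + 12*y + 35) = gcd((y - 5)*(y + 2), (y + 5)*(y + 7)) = 1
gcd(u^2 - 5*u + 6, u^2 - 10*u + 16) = u - 2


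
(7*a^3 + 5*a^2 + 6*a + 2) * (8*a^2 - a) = 56*a^5 + 33*a^4 + 43*a^3 + 10*a^2 - 2*a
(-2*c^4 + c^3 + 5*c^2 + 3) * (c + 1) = -2*c^5 - c^4 + 6*c^3 + 5*c^2 + 3*c + 3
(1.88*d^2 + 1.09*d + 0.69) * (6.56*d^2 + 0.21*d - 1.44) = 12.3328*d^4 + 7.5452*d^3 + 2.0481*d^2 - 1.4247*d - 0.9936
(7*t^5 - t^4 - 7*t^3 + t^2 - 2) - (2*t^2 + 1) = 7*t^5 - t^4 - 7*t^3 - t^2 - 3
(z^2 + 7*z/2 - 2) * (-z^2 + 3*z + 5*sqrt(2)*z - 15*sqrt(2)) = -z^4 - z^3/2 + 5*sqrt(2)*z^3 + 5*sqrt(2)*z^2/2 + 25*z^2/2 - 125*sqrt(2)*z/2 - 6*z + 30*sqrt(2)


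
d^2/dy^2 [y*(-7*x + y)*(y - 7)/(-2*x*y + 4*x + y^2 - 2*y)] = 2*(4*y*(7*x - y)*(y - 7)*(x - y + 1)^2 + (7*x - 3*y + 7)*(2*x*y - 4*x - y^2 + 2*y)^2 + (2*x*y - 4*x - y^2 + 2*y)*(y*(7*x - y)*(y - 7) - 2*y*(7*x - y)*(x - y + 1) + 2*y*(y - 7)*(x - y + 1) - 2*(7*x - y)*(y - 7)*(x - y + 1)))/(2*x*y - 4*x - y^2 + 2*y)^3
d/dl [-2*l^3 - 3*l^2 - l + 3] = -6*l^2 - 6*l - 1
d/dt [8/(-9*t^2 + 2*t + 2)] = 16*(9*t - 1)/(-9*t^2 + 2*t + 2)^2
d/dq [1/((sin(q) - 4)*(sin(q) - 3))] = (7 - 2*sin(q))*cos(q)/((sin(q) - 4)^2*(sin(q) - 3)^2)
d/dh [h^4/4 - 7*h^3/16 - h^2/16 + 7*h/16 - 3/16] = h^3 - 21*h^2/16 - h/8 + 7/16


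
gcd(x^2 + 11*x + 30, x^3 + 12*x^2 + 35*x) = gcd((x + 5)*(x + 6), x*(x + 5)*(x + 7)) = x + 5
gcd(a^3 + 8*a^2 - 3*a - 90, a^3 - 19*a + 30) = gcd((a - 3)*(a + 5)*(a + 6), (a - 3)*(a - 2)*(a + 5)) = a^2 + 2*a - 15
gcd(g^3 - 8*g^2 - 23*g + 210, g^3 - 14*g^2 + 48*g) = g - 6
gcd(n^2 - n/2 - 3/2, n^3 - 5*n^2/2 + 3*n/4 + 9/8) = n - 3/2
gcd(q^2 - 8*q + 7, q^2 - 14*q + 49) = q - 7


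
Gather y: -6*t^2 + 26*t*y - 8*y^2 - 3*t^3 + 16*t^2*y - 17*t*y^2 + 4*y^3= -3*t^3 - 6*t^2 + 4*y^3 + y^2*(-17*t - 8) + y*(16*t^2 + 26*t)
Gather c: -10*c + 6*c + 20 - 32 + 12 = -4*c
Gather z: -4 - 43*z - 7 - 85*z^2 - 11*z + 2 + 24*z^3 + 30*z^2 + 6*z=24*z^3 - 55*z^2 - 48*z - 9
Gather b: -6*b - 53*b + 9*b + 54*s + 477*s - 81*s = -50*b + 450*s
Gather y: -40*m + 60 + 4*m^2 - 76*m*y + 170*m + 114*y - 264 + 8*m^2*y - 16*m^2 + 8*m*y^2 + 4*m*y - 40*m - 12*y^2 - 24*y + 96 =-12*m^2 + 90*m + y^2*(8*m - 12) + y*(8*m^2 - 72*m + 90) - 108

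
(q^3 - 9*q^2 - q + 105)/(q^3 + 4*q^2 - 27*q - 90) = (q - 7)/(q + 6)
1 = 1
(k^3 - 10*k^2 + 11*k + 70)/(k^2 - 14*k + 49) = (k^2 - 3*k - 10)/(k - 7)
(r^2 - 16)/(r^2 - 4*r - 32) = (r - 4)/(r - 8)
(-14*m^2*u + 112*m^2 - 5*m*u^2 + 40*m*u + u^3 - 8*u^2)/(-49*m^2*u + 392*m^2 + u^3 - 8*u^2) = (2*m + u)/(7*m + u)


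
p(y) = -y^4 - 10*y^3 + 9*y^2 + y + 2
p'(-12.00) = 2377.00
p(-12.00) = -2170.00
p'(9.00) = -5183.00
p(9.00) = -13111.00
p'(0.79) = -5.48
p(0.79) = 3.09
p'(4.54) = -909.93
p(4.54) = -1168.56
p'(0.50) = 2.00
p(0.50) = 3.44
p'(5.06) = -1194.24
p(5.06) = -1713.59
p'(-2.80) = -196.79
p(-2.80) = 227.81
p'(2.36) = -176.19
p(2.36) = -107.98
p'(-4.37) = -316.75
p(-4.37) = 639.35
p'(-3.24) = -236.20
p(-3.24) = 323.16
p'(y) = -4*y^3 - 30*y^2 + 18*y + 1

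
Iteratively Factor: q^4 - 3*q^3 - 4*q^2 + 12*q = (q - 2)*(q^3 - q^2 - 6*q) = (q - 2)*(q + 2)*(q^2 - 3*q) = q*(q - 2)*(q + 2)*(q - 3)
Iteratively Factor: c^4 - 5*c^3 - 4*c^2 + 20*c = (c - 5)*(c^3 - 4*c) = (c - 5)*(c + 2)*(c^2 - 2*c) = c*(c - 5)*(c + 2)*(c - 2)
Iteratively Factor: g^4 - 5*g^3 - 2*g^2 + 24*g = (g - 4)*(g^3 - g^2 - 6*g) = g*(g - 4)*(g^2 - g - 6) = g*(g - 4)*(g - 3)*(g + 2)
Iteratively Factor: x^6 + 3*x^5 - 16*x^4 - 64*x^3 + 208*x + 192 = (x + 2)*(x^5 + x^4 - 18*x^3 - 28*x^2 + 56*x + 96) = (x - 2)*(x + 2)*(x^4 + 3*x^3 - 12*x^2 - 52*x - 48) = (x - 2)*(x + 2)^2*(x^3 + x^2 - 14*x - 24) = (x - 4)*(x - 2)*(x + 2)^2*(x^2 + 5*x + 6) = (x - 4)*(x - 2)*(x + 2)^2*(x + 3)*(x + 2)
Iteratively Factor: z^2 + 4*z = (z)*(z + 4)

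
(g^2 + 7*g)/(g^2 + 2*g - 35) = g/(g - 5)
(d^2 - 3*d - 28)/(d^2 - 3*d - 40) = (-d^2 + 3*d + 28)/(-d^2 + 3*d + 40)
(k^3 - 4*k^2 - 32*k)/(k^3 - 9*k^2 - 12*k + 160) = k/(k - 5)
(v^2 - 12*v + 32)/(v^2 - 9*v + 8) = (v - 4)/(v - 1)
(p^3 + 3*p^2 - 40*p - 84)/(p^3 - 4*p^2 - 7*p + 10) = (p^2 + p - 42)/(p^2 - 6*p + 5)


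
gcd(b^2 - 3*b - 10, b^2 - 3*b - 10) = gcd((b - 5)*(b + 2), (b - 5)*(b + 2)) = b^2 - 3*b - 10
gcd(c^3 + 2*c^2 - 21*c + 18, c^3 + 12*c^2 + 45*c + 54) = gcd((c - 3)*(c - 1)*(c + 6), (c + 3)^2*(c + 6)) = c + 6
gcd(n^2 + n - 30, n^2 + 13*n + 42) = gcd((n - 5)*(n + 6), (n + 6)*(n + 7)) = n + 6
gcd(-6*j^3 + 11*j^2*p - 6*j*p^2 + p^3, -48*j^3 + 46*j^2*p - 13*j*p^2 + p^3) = 6*j^2 - 5*j*p + p^2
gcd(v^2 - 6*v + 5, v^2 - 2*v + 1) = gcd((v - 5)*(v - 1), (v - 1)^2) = v - 1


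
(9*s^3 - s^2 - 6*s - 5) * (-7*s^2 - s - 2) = -63*s^5 - 2*s^4 + 25*s^3 + 43*s^2 + 17*s + 10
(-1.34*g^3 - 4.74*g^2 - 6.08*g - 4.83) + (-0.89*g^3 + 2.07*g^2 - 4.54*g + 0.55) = -2.23*g^3 - 2.67*g^2 - 10.62*g - 4.28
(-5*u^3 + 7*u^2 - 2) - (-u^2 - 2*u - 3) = -5*u^3 + 8*u^2 + 2*u + 1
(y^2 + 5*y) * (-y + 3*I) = -y^3 - 5*y^2 + 3*I*y^2 + 15*I*y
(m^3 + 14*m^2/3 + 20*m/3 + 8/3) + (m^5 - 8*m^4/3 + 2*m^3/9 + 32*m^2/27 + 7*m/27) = m^5 - 8*m^4/3 + 11*m^3/9 + 158*m^2/27 + 187*m/27 + 8/3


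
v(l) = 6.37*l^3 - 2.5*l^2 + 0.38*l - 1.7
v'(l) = 19.11*l^2 - 5.0*l + 0.38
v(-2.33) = -96.73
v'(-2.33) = 115.78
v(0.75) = -0.13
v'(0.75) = 7.38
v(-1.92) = -56.73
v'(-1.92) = 80.43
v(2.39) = 71.89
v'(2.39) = 97.59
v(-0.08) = -1.75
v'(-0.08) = 0.90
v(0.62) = -0.91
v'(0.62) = 4.63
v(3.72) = 293.04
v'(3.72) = 246.23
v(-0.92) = -9.13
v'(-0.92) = 21.15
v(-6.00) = -1469.90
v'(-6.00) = 718.34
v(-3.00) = -197.33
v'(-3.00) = 187.37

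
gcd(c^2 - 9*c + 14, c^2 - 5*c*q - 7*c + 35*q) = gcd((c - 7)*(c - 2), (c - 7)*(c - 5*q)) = c - 7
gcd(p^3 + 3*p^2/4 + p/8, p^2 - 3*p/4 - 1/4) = p + 1/4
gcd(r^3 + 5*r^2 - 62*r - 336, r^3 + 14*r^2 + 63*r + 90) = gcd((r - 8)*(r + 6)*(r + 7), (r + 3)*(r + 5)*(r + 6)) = r + 6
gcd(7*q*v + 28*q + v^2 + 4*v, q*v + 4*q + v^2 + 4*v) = v + 4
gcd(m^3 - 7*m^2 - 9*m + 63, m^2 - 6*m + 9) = m - 3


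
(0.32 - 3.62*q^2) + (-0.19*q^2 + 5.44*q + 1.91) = -3.81*q^2 + 5.44*q + 2.23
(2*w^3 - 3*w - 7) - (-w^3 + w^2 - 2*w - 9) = 3*w^3 - w^2 - w + 2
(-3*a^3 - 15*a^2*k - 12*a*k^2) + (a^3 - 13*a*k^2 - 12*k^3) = -2*a^3 - 15*a^2*k - 25*a*k^2 - 12*k^3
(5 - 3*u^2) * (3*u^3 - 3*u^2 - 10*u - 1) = -9*u^5 + 9*u^4 + 45*u^3 - 12*u^2 - 50*u - 5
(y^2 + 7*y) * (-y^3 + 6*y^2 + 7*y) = -y^5 - y^4 + 49*y^3 + 49*y^2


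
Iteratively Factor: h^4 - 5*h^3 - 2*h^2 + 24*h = (h - 4)*(h^3 - h^2 - 6*h) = h*(h - 4)*(h^2 - h - 6) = h*(h - 4)*(h - 3)*(h + 2)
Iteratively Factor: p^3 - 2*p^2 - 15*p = (p)*(p^2 - 2*p - 15) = p*(p - 5)*(p + 3)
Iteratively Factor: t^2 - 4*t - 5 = (t + 1)*(t - 5)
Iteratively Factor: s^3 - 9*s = (s - 3)*(s^2 + 3*s) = (s - 3)*(s + 3)*(s)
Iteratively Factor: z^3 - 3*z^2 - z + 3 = (z + 1)*(z^2 - 4*z + 3) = (z - 3)*(z + 1)*(z - 1)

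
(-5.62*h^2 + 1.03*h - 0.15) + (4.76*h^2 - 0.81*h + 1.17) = -0.86*h^2 + 0.22*h + 1.02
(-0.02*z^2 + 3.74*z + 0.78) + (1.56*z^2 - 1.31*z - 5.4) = 1.54*z^2 + 2.43*z - 4.62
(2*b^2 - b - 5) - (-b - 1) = 2*b^2 - 4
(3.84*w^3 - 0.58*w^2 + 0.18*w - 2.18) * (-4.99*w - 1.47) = -19.1616*w^4 - 2.7506*w^3 - 0.0456000000000001*w^2 + 10.6136*w + 3.2046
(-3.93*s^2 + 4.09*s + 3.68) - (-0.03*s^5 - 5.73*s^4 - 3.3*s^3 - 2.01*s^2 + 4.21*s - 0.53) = 0.03*s^5 + 5.73*s^4 + 3.3*s^3 - 1.92*s^2 - 0.12*s + 4.21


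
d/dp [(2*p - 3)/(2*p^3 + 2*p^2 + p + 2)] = (4*p^3 + 4*p^2 + 2*p - (2*p - 3)*(6*p^2 + 4*p + 1) + 4)/(2*p^3 + 2*p^2 + p + 2)^2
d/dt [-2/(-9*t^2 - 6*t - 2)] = 12*(-3*t - 1)/(9*t^2 + 6*t + 2)^2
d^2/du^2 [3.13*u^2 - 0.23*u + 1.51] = 6.26000000000000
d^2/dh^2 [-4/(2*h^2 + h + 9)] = 8*(4*h^2 + 2*h - (4*h + 1)^2 + 18)/(2*h^2 + h + 9)^3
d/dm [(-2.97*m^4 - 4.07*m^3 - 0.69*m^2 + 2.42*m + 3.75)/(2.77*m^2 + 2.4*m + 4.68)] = (-16.4538*m^5 - 32.6579*m^4 - 75.1344*m^3 - 65.5022*m^2 - 27.2334*m + 2.3256)/(7.6729*m^4 + 13.296*m^3 + 31.6872*m^2 + 22.464*m + 21.9024)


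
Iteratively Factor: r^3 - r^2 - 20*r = (r - 5)*(r^2 + 4*r) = (r - 5)*(r + 4)*(r)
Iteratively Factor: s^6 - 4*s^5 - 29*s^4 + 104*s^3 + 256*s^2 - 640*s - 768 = (s + 1)*(s^5 - 5*s^4 - 24*s^3 + 128*s^2 + 128*s - 768) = (s + 1)*(s + 4)*(s^4 - 9*s^3 + 12*s^2 + 80*s - 192) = (s - 4)*(s + 1)*(s + 4)*(s^3 - 5*s^2 - 8*s + 48) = (s - 4)^2*(s + 1)*(s + 4)*(s^2 - s - 12) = (s - 4)^3*(s + 1)*(s + 4)*(s + 3)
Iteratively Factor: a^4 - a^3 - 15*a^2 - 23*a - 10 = (a - 5)*(a^3 + 4*a^2 + 5*a + 2) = (a - 5)*(a + 2)*(a^2 + 2*a + 1) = (a - 5)*(a + 1)*(a + 2)*(a + 1)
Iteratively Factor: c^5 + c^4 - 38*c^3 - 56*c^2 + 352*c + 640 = (c + 4)*(c^4 - 3*c^3 - 26*c^2 + 48*c + 160) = (c + 4)^2*(c^3 - 7*c^2 + 2*c + 40) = (c - 4)*(c + 4)^2*(c^2 - 3*c - 10) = (c - 4)*(c + 2)*(c + 4)^2*(c - 5)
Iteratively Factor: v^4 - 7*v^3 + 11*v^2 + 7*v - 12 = (v - 3)*(v^3 - 4*v^2 - v + 4) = (v - 3)*(v - 1)*(v^2 - 3*v - 4) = (v - 3)*(v - 1)*(v + 1)*(v - 4)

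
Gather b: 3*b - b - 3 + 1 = 2*b - 2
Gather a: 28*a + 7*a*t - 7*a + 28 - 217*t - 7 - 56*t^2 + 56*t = a*(7*t + 21) - 56*t^2 - 161*t + 21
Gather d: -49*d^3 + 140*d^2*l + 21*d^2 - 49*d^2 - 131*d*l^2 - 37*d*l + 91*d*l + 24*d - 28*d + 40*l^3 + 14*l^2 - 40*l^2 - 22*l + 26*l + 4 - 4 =-49*d^3 + d^2*(140*l - 28) + d*(-131*l^2 + 54*l - 4) + 40*l^3 - 26*l^2 + 4*l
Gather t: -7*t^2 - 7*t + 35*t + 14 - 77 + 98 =-7*t^2 + 28*t + 35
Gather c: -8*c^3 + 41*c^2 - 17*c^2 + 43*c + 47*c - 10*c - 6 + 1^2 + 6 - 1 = -8*c^3 + 24*c^2 + 80*c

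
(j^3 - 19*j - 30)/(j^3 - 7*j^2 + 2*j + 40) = (j + 3)/(j - 4)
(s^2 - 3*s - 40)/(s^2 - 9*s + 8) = (s + 5)/(s - 1)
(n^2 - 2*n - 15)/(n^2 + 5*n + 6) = (n - 5)/(n + 2)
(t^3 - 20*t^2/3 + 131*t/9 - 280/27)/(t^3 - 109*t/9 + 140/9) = (t - 8/3)/(t + 4)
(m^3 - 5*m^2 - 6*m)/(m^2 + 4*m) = (m^2 - 5*m - 6)/(m + 4)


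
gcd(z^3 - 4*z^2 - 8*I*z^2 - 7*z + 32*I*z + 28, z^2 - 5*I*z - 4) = z - I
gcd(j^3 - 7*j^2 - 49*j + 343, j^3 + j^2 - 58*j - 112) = j + 7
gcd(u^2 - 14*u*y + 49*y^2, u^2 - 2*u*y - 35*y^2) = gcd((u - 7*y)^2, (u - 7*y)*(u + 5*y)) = -u + 7*y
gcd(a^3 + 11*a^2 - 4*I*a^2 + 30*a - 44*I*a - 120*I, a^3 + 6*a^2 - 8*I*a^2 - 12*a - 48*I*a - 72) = a + 6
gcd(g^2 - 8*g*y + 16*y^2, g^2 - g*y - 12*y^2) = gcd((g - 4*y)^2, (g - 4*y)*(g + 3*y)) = -g + 4*y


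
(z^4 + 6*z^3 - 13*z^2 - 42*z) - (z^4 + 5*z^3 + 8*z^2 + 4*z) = z^3 - 21*z^2 - 46*z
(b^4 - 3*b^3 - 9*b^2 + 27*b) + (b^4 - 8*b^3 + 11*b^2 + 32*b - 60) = 2*b^4 - 11*b^3 + 2*b^2 + 59*b - 60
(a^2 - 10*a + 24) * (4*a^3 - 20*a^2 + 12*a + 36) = 4*a^5 - 60*a^4 + 308*a^3 - 564*a^2 - 72*a + 864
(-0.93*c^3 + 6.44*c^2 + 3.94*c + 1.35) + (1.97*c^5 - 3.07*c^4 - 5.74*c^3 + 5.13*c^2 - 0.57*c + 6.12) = 1.97*c^5 - 3.07*c^4 - 6.67*c^3 + 11.57*c^2 + 3.37*c + 7.47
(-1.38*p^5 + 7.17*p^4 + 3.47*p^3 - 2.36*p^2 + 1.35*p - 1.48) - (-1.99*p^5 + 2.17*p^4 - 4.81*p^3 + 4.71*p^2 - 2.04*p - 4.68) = 0.61*p^5 + 5.0*p^4 + 8.28*p^3 - 7.07*p^2 + 3.39*p + 3.2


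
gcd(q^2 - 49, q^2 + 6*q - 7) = q + 7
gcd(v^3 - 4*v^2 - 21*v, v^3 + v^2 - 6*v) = v^2 + 3*v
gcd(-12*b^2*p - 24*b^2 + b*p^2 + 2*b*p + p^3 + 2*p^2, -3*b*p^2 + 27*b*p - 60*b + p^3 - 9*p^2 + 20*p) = -3*b + p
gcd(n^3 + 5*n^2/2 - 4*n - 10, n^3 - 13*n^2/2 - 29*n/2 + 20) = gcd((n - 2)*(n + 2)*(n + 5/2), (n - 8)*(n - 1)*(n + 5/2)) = n + 5/2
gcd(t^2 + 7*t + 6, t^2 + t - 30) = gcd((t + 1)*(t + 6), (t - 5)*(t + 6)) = t + 6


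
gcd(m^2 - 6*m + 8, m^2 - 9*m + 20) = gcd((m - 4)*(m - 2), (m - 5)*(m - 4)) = m - 4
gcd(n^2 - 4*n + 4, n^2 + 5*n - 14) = n - 2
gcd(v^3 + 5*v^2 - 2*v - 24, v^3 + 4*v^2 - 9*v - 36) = v^2 + 7*v + 12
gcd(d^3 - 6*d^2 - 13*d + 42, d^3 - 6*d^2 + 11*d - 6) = d - 2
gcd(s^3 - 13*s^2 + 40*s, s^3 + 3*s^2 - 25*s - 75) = s - 5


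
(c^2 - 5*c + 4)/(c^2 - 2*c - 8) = (c - 1)/(c + 2)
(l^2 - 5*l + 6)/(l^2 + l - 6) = (l - 3)/(l + 3)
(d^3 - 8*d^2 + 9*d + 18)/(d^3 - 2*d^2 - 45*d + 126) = (d + 1)/(d + 7)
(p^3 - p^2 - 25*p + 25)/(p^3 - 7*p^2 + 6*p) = (p^2 - 25)/(p*(p - 6))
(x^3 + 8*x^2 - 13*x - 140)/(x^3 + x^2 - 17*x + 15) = (x^2 + 3*x - 28)/(x^2 - 4*x + 3)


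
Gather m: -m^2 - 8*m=-m^2 - 8*m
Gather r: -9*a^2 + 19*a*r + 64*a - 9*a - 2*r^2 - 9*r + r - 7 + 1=-9*a^2 + 55*a - 2*r^2 + r*(19*a - 8) - 6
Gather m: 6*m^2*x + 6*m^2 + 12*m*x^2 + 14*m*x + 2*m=m^2*(6*x + 6) + m*(12*x^2 + 14*x + 2)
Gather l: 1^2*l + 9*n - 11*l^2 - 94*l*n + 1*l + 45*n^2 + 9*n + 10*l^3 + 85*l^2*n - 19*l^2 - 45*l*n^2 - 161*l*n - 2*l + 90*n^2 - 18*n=10*l^3 + l^2*(85*n - 30) + l*(-45*n^2 - 255*n) + 135*n^2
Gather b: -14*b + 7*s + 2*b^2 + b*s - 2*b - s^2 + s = 2*b^2 + b*(s - 16) - s^2 + 8*s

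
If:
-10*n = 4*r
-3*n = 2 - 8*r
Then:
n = -2/23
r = 5/23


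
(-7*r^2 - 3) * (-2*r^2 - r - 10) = 14*r^4 + 7*r^3 + 76*r^2 + 3*r + 30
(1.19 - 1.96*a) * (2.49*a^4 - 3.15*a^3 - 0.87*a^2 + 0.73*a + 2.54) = -4.8804*a^5 + 9.1371*a^4 - 2.0433*a^3 - 2.4661*a^2 - 4.1097*a + 3.0226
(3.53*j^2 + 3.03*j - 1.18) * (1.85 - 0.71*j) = -2.5063*j^3 + 4.3792*j^2 + 6.4433*j - 2.183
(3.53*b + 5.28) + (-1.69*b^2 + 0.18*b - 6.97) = -1.69*b^2 + 3.71*b - 1.69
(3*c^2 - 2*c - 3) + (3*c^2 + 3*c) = 6*c^2 + c - 3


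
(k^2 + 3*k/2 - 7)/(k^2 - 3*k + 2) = (k + 7/2)/(k - 1)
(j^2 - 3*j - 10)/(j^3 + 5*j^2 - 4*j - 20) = (j - 5)/(j^2 + 3*j - 10)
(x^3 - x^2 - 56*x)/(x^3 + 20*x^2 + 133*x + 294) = x*(x - 8)/(x^2 + 13*x + 42)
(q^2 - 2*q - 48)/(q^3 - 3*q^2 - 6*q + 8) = (q^2 - 2*q - 48)/(q^3 - 3*q^2 - 6*q + 8)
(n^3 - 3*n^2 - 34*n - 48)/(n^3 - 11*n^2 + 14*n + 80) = (n + 3)/(n - 5)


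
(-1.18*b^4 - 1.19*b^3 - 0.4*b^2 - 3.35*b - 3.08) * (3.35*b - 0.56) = -3.953*b^5 - 3.3257*b^4 - 0.6736*b^3 - 10.9985*b^2 - 8.442*b + 1.7248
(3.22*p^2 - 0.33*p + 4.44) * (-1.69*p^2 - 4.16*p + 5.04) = -5.4418*p^4 - 12.8375*p^3 + 10.098*p^2 - 20.1336*p + 22.3776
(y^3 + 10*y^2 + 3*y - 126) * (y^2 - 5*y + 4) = y^5 + 5*y^4 - 43*y^3 - 101*y^2 + 642*y - 504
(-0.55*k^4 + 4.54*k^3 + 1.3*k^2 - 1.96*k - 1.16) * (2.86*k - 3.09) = -1.573*k^5 + 14.6839*k^4 - 10.3106*k^3 - 9.6226*k^2 + 2.7388*k + 3.5844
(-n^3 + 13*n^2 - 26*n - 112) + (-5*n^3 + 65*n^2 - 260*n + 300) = -6*n^3 + 78*n^2 - 286*n + 188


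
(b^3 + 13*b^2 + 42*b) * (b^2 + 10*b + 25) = b^5 + 23*b^4 + 197*b^3 + 745*b^2 + 1050*b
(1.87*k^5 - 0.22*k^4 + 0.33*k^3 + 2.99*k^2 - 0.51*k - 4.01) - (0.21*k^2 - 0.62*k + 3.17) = 1.87*k^5 - 0.22*k^4 + 0.33*k^3 + 2.78*k^2 + 0.11*k - 7.18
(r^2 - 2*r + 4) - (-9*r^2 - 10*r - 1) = 10*r^2 + 8*r + 5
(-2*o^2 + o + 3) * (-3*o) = 6*o^3 - 3*o^2 - 9*o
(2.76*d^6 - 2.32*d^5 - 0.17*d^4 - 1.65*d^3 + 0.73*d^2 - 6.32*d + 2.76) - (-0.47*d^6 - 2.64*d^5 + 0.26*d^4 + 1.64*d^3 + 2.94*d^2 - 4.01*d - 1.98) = 3.23*d^6 + 0.32*d^5 - 0.43*d^4 - 3.29*d^3 - 2.21*d^2 - 2.31*d + 4.74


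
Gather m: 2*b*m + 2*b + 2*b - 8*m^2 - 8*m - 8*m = 4*b - 8*m^2 + m*(2*b - 16)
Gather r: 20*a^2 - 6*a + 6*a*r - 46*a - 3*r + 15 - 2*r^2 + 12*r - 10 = 20*a^2 - 52*a - 2*r^2 + r*(6*a + 9) + 5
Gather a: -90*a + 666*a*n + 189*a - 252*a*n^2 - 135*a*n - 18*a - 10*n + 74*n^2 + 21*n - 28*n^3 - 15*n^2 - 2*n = a*(-252*n^2 + 531*n + 81) - 28*n^3 + 59*n^2 + 9*n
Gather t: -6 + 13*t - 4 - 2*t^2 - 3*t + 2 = -2*t^2 + 10*t - 8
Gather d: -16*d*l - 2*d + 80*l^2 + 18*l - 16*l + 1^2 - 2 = d*(-16*l - 2) + 80*l^2 + 2*l - 1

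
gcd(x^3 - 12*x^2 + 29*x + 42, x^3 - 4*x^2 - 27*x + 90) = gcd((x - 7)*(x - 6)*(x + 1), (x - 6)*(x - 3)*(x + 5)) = x - 6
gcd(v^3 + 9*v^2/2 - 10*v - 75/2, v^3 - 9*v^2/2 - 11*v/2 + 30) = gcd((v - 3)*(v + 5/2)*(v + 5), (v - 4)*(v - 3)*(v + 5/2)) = v^2 - v/2 - 15/2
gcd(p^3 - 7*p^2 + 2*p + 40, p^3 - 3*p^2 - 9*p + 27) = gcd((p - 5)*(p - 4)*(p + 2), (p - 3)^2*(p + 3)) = 1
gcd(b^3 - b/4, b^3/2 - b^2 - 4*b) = b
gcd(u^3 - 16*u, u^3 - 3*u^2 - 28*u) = u^2 + 4*u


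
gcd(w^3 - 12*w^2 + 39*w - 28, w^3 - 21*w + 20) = w^2 - 5*w + 4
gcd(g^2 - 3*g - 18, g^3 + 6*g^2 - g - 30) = g + 3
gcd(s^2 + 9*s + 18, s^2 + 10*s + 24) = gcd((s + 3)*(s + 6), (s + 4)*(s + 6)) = s + 6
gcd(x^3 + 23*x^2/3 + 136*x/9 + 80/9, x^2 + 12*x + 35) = x + 5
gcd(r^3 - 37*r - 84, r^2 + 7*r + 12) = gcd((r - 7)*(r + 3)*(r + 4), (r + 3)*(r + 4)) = r^2 + 7*r + 12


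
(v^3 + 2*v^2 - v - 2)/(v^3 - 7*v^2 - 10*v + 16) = (v + 1)/(v - 8)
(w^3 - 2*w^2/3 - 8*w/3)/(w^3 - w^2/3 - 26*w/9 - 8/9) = 3*w/(3*w + 1)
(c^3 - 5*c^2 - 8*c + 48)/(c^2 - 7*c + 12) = (c^2 - c - 12)/(c - 3)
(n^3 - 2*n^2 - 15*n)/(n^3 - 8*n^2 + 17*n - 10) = n*(n + 3)/(n^2 - 3*n + 2)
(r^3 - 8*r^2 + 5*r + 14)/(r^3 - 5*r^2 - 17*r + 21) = (r^2 - r - 2)/(r^2 + 2*r - 3)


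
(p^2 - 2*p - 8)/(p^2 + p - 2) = (p - 4)/(p - 1)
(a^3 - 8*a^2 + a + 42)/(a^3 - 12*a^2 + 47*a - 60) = (a^2 - 5*a - 14)/(a^2 - 9*a + 20)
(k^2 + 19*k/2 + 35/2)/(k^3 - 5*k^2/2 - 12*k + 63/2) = (2*k^2 + 19*k + 35)/(2*k^3 - 5*k^2 - 24*k + 63)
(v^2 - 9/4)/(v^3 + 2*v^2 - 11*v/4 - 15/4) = (2*v + 3)/(2*v^2 + 7*v + 5)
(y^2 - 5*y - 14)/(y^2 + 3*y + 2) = (y - 7)/(y + 1)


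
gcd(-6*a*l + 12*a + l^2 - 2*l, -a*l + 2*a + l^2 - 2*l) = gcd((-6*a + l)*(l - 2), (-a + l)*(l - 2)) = l - 2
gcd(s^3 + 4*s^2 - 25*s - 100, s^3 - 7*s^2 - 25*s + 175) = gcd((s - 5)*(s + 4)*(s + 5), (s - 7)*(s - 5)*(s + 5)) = s^2 - 25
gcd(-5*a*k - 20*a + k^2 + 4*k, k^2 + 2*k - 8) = k + 4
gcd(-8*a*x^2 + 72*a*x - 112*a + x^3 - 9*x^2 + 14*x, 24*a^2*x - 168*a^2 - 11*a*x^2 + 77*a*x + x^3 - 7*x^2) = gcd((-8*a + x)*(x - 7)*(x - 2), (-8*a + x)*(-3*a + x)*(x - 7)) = -8*a*x + 56*a + x^2 - 7*x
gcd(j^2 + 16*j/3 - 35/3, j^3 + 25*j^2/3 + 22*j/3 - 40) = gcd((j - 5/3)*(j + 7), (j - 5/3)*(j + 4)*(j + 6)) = j - 5/3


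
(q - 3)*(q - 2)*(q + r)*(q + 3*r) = q^4 + 4*q^3*r - 5*q^3 + 3*q^2*r^2 - 20*q^2*r + 6*q^2 - 15*q*r^2 + 24*q*r + 18*r^2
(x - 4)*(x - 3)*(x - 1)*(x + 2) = x^4 - 6*x^3 + 3*x^2 + 26*x - 24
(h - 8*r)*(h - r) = h^2 - 9*h*r + 8*r^2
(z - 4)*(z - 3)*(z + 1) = z^3 - 6*z^2 + 5*z + 12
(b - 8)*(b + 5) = b^2 - 3*b - 40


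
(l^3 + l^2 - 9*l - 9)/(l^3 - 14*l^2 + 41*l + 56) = (l^2 - 9)/(l^2 - 15*l + 56)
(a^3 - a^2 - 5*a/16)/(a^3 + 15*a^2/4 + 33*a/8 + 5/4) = a*(16*a^2 - 16*a - 5)/(2*(8*a^3 + 30*a^2 + 33*a + 10))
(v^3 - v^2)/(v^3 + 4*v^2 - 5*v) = v/(v + 5)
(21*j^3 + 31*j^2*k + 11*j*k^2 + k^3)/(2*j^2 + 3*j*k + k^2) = (21*j^2 + 10*j*k + k^2)/(2*j + k)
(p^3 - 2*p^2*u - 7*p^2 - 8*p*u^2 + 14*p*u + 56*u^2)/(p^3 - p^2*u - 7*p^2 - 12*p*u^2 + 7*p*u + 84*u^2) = (p + 2*u)/(p + 3*u)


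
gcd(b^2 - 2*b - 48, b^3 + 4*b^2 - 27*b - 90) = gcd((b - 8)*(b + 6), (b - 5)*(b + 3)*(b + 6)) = b + 6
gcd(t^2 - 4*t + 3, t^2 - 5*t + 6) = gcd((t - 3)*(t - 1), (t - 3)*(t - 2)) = t - 3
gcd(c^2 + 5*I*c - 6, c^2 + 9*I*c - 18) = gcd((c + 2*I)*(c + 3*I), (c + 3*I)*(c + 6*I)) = c + 3*I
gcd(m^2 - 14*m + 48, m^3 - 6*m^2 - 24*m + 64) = m - 8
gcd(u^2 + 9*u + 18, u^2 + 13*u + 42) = u + 6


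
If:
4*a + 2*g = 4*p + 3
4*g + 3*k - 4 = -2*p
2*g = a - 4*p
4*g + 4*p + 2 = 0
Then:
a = 7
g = -9/2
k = 14/3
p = 4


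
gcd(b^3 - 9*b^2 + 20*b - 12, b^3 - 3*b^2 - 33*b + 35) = b - 1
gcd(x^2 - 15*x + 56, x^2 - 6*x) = 1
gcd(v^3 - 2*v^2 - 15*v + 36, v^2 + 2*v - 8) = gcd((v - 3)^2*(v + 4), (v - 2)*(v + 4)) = v + 4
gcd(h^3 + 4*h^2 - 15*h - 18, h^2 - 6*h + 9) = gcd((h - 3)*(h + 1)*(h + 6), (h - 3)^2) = h - 3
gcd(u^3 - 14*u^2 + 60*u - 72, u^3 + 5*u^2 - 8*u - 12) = u - 2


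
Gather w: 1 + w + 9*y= w + 9*y + 1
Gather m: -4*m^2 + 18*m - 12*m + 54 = -4*m^2 + 6*m + 54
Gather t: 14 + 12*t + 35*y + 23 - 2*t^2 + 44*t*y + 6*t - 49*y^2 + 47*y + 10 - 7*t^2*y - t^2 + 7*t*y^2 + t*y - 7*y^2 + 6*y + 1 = t^2*(-7*y - 3) + t*(7*y^2 + 45*y + 18) - 56*y^2 + 88*y + 48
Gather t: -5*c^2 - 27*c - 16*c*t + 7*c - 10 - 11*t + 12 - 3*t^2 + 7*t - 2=-5*c^2 - 20*c - 3*t^2 + t*(-16*c - 4)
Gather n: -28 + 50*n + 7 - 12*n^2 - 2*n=-12*n^2 + 48*n - 21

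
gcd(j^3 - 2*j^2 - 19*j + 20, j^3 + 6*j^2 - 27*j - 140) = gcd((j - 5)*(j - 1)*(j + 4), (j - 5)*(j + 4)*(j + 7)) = j^2 - j - 20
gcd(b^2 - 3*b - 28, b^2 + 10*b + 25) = 1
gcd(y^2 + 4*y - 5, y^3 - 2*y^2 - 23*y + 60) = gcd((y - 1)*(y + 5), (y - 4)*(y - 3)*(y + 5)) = y + 5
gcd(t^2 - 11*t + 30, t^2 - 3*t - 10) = t - 5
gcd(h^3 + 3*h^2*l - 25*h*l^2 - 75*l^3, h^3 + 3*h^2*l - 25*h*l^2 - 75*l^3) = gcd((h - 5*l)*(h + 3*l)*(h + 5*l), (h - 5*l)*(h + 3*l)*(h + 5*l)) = h^3 + 3*h^2*l - 25*h*l^2 - 75*l^3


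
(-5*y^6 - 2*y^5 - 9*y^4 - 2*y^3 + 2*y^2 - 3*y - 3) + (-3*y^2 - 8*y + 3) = -5*y^6 - 2*y^5 - 9*y^4 - 2*y^3 - y^2 - 11*y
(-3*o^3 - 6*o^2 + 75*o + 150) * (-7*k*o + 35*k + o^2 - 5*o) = 21*k*o^4 - 63*k*o^3 - 735*k*o^2 + 1575*k*o + 5250*k - 3*o^5 + 9*o^4 + 105*o^3 - 225*o^2 - 750*o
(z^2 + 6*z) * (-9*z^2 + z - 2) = -9*z^4 - 53*z^3 + 4*z^2 - 12*z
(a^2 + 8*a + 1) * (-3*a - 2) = -3*a^3 - 26*a^2 - 19*a - 2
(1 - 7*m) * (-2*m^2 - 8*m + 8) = 14*m^3 + 54*m^2 - 64*m + 8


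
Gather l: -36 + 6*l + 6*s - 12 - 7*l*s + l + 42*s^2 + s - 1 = l*(7 - 7*s) + 42*s^2 + 7*s - 49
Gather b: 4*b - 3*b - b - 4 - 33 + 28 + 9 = 0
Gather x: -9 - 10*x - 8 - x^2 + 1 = -x^2 - 10*x - 16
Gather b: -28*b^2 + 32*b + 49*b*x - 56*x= -28*b^2 + b*(49*x + 32) - 56*x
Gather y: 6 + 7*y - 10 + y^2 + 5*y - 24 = y^2 + 12*y - 28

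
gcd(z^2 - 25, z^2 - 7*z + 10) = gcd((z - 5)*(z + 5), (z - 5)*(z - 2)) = z - 5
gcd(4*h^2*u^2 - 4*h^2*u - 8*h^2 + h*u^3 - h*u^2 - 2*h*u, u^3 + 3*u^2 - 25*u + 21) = 1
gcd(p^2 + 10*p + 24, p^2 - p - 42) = p + 6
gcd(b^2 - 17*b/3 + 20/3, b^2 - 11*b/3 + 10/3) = b - 5/3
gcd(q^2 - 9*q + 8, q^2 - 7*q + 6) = q - 1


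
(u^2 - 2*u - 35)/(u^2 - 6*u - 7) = (u + 5)/(u + 1)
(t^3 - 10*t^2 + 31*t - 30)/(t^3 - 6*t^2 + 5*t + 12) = (t^2 - 7*t + 10)/(t^2 - 3*t - 4)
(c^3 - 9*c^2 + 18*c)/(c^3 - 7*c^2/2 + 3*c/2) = 2*(c - 6)/(2*c - 1)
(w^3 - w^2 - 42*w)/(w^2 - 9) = w*(w^2 - w - 42)/(w^2 - 9)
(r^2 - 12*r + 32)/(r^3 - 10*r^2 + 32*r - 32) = (r - 8)/(r^2 - 6*r + 8)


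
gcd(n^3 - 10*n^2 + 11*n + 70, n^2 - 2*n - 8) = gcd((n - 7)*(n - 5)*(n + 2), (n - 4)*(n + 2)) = n + 2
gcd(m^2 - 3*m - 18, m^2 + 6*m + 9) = m + 3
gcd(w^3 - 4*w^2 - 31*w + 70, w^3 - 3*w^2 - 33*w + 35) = w^2 - 2*w - 35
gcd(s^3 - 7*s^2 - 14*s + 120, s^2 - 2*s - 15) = s - 5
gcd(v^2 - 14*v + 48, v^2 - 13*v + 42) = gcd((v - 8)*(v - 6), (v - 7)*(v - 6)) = v - 6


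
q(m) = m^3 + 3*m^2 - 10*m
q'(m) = 3*m^2 + 6*m - 10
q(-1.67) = 20.41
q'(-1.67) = -11.65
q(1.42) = -5.29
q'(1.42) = 4.57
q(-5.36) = -14.20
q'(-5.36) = 44.03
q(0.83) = -5.66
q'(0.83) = -2.95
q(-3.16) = 30.00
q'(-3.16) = 1.00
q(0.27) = -2.46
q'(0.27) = -8.16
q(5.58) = 211.35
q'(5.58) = 116.89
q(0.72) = -5.27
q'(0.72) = -4.12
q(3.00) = 24.00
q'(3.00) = 35.00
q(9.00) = 882.00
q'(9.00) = 287.00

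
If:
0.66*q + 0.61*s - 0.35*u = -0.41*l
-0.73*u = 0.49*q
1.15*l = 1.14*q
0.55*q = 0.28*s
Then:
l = 0.00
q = 0.00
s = 0.00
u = 0.00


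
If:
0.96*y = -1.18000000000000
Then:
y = -1.23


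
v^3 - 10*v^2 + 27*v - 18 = (v - 6)*(v - 3)*(v - 1)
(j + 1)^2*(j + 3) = j^3 + 5*j^2 + 7*j + 3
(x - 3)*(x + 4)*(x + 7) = x^3 + 8*x^2 - 5*x - 84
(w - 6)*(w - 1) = w^2 - 7*w + 6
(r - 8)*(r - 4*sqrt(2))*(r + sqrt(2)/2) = r^3 - 8*r^2 - 7*sqrt(2)*r^2/2 - 4*r + 28*sqrt(2)*r + 32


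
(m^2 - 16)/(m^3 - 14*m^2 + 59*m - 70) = (m^2 - 16)/(m^3 - 14*m^2 + 59*m - 70)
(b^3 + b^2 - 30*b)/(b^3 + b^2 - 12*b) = (b^2 + b - 30)/(b^2 + b - 12)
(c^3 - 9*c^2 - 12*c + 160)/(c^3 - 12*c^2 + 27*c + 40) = (c + 4)/(c + 1)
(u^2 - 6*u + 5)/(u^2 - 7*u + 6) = (u - 5)/(u - 6)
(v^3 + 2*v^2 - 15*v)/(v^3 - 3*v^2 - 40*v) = (v - 3)/(v - 8)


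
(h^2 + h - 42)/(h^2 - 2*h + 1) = (h^2 + h - 42)/(h^2 - 2*h + 1)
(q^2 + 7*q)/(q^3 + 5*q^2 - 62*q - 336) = q/(q^2 - 2*q - 48)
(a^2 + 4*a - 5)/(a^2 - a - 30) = (a - 1)/(a - 6)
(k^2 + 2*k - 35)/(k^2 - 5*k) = (k + 7)/k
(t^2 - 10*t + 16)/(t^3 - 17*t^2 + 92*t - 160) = (t - 2)/(t^2 - 9*t + 20)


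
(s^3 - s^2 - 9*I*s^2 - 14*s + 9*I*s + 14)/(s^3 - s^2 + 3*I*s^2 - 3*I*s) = (s^2 - 9*I*s - 14)/(s*(s + 3*I))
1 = 1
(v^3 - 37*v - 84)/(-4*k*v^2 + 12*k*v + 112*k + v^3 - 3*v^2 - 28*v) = (v + 3)/(-4*k + v)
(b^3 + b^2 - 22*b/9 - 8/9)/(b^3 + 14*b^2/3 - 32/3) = (b + 1/3)/(b + 4)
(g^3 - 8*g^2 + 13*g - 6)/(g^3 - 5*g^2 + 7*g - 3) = (g - 6)/(g - 3)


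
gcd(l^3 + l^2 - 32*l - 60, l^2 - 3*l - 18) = l - 6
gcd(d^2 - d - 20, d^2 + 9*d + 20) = d + 4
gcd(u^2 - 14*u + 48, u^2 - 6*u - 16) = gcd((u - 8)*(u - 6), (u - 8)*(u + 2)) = u - 8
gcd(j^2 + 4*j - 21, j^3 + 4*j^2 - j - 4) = 1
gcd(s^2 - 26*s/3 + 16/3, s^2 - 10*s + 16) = s - 8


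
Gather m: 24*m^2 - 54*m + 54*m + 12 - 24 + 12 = 24*m^2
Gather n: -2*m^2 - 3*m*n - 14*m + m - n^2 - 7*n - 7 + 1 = -2*m^2 - 13*m - n^2 + n*(-3*m - 7) - 6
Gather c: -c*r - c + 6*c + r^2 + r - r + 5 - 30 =c*(5 - r) + r^2 - 25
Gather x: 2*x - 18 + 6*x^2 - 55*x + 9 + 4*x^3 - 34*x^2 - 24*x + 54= 4*x^3 - 28*x^2 - 77*x + 45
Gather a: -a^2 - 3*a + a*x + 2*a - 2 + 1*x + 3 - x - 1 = -a^2 + a*(x - 1)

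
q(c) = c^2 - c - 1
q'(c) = 2*c - 1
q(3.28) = 6.48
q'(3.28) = 5.56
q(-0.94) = 0.82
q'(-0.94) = -2.88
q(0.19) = -1.15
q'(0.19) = -0.62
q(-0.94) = 0.82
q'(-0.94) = -2.88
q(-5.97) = 40.61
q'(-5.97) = -12.94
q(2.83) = 4.18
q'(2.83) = 4.66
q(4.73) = 16.64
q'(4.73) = 8.46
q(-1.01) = 1.03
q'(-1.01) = -3.02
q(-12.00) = 155.00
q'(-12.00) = -25.00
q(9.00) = 71.00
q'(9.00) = 17.00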